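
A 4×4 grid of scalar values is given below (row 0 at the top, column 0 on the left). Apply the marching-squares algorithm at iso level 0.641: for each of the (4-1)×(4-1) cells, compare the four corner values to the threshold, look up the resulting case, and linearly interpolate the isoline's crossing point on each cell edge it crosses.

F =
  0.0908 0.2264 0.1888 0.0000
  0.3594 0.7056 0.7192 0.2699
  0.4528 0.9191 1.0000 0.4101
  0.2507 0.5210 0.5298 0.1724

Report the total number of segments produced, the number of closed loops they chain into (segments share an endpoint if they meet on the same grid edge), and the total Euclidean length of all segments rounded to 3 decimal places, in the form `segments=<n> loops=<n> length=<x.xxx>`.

cell (0,0): code 0100 → (0.865,1.000)–(1.000,0.813)
cell (0,1): code 1100 → (0.853,2.000)–(0.865,1.000)
cell (0,2): code 1000 → (1.000,2.174)–(0.853,2.000)
cell (1,0): code 0110 → (1.000,0.813)–(2.000,0.404)
cell (1,2): code 1001 → (2.000,2.609)–(1.000,2.174)
cell (2,0): code 0010 → (2.000,0.404)–(2.699,1.000)
cell (2,1): code 0011 → (2.699,1.000)–(2.764,2.000)
cell (2,2): code 0001 → (2.764,2.000)–(2.000,2.609)
total: 8 segments, chained into 1 closed loop(s), length Σ = 6.526424

segments=8 loops=1 length=6.526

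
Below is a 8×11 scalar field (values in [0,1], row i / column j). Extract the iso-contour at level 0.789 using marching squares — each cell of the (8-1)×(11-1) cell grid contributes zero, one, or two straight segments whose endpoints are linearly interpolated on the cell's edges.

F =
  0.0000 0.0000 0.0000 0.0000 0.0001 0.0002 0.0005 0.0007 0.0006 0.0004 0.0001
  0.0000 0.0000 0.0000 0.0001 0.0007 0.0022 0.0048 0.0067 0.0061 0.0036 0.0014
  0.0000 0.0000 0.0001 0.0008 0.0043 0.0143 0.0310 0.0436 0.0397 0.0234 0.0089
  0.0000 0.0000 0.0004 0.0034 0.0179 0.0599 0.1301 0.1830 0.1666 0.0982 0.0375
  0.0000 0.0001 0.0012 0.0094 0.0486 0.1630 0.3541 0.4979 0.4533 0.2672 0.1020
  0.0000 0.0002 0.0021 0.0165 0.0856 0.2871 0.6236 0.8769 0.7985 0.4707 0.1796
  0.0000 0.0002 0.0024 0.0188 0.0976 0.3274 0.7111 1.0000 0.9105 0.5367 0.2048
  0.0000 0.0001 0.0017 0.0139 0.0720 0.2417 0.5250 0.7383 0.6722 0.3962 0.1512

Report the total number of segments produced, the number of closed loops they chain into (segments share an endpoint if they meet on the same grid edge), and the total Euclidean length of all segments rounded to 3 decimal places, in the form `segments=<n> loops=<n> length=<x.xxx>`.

segments=8 loops=1 length=6.327

cell (4,6): code 0100 → (4.768,7.000)–(5.000,6.653)
cell (4,7): code 1100 → (4.972,8.000)–(4.768,7.000)
cell (4,8): code 1000 → (5.000,8.029)–(4.972,8.000)
cell (5,6): code 0110 → (5.000,6.653)–(6.000,6.270)
cell (5,8): code 1001 → (6.000,8.325)–(5.000,8.029)
cell (6,6): code 0010 → (6.000,6.270)–(6.806,7.000)
cell (6,7): code 0011 → (6.806,7.000)–(6.510,8.000)
cell (6,8): code 0001 → (6.510,8.000)–(6.000,8.325)
total: 8 segments, chained into 1 closed loop(s), length Σ = 6.327434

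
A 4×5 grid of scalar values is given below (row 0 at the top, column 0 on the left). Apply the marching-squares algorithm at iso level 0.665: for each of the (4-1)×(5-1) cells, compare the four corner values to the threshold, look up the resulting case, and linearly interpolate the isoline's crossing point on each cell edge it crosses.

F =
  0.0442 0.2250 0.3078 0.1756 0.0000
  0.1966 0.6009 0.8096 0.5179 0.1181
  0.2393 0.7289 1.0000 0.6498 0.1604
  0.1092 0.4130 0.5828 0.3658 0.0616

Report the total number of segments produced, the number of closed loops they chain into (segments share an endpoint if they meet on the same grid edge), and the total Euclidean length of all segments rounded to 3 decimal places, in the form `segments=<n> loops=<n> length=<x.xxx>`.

cell (0,1): code 0100 → (0.712,2.000)–(1.000,1.307)
cell (0,2): code 1000 → (1.000,2.496)–(0.712,2.000)
cell (1,0): code 0100 → (1.501,1.000)–(2.000,0.869)
cell (1,1): code 1110 → (1.000,1.307)–(1.501,1.000)
cell (1,2): code 1001 → (2.000,2.957)–(1.000,2.496)
cell (2,0): code 0010 → (2.000,0.869)–(2.202,1.000)
cell (2,1): code 0011 → (2.202,1.000)–(2.803,2.000)
cell (2,2): code 0001 → (2.803,2.000)–(2.000,2.957)
total: 8 segments, chained into 1 closed loop(s), length Σ = 6.184553

segments=8 loops=1 length=6.185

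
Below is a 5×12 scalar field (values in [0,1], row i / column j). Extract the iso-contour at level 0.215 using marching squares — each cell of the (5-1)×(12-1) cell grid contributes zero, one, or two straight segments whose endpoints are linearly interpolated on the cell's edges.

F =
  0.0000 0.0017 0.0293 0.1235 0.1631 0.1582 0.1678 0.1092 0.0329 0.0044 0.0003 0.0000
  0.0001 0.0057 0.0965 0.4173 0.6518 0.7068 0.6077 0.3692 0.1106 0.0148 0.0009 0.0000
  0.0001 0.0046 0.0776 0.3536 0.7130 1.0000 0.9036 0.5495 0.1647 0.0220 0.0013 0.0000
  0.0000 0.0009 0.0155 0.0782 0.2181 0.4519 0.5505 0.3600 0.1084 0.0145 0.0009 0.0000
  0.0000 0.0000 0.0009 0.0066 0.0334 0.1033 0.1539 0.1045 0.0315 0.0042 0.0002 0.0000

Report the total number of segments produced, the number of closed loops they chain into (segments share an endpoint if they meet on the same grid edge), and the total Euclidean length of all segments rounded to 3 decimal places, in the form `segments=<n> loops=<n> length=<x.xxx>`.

cell (0,2): code 0100 → (0.311,3.000)–(1.000,2.369)
cell (0,3): code 1100 → (0.106,4.000)–(0.311,3.000)
cell (0,4): code 1100 → (0.104,5.000)–(0.106,4.000)
cell (0,5): code 1100 → (0.107,6.000)–(0.104,5.000)
cell (0,6): code 1100 → (0.407,7.000)–(0.107,6.000)
cell (0,7): code 1000 → (1.000,7.596)–(0.407,7.000)
cell (1,2): code 0110 → (1.000,2.369)–(2.000,2.498)
cell (1,7): code 1001 → (2.000,7.869)–(1.000,7.596)
cell (2,2): code 0010 → (2.000,2.498)–(2.503,3.000)
cell (2,3): code 0111 → (2.503,3.000)–(3.000,3.978)
cell (2,7): code 1001 → (3.000,7.576)–(2.000,7.869)
cell (3,3): code 0010 → (3.000,3.978)–(3.017,4.000)
cell (3,4): code 0011 → (3.017,4.000)–(3.680,5.000)
cell (3,5): code 0011 → (3.680,5.000)–(3.846,6.000)
cell (3,6): code 0011 → (3.846,6.000)–(3.568,7.000)
cell (3,7): code 0001 → (3.568,7.000)–(3.000,7.576)
total: 16 segments, chained into 1 closed loop(s), length Σ = 14.822172

segments=16 loops=1 length=14.822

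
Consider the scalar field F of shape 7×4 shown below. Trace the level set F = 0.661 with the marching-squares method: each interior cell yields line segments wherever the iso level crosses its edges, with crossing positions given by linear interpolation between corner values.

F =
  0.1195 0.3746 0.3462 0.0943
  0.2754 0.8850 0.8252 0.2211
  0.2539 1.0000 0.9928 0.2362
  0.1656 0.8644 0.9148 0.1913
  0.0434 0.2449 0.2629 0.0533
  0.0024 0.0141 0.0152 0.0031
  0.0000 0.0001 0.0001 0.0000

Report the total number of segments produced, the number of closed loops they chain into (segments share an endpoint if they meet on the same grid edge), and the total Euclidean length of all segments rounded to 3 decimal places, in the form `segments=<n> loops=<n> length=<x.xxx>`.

cell (0,0): code 0100 → (0.561,1.000)–(1.000,0.633)
cell (0,1): code 1100 → (0.657,2.000)–(0.561,1.000)
cell (0,2): code 1000 → (1.000,2.272)–(0.657,2.000)
cell (1,0): code 0110 → (1.000,0.633)–(2.000,0.546)
cell (1,2): code 1001 → (2.000,2.439)–(1.000,2.272)
cell (2,0): code 0110 → (2.000,0.546)–(3.000,0.709)
cell (2,2): code 1001 → (3.000,2.351)–(2.000,2.439)
cell (3,0): code 0010 → (3.000,0.709)–(3.328,1.000)
cell (3,1): code 0011 → (3.328,1.000)–(3.389,2.000)
cell (3,2): code 0001 → (3.389,2.000)–(3.000,2.351)
total: 10 segments, chained into 1 closed loop(s), length Σ = 8.013820

segments=10 loops=1 length=8.014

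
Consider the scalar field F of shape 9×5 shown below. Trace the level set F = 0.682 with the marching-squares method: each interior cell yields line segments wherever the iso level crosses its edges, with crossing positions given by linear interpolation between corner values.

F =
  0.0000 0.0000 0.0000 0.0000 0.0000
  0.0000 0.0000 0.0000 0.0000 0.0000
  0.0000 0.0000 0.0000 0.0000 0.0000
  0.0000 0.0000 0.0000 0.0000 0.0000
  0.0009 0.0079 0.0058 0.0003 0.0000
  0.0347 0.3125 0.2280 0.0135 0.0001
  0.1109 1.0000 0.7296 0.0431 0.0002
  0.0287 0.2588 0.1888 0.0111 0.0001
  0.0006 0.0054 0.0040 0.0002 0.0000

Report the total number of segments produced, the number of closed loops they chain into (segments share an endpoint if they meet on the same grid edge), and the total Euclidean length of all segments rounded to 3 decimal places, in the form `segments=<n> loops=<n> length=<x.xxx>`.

segments=6 loops=1 length=3.495

cell (5,0): code 0100 → (5.537,1.000)–(6.000,0.642)
cell (5,1): code 1100 → (5.905,2.000)–(5.537,1.000)
cell (5,2): code 1000 → (6.000,2.069)–(5.905,2.000)
cell (6,0): code 0010 → (6.000,0.642)–(6.429,1.000)
cell (6,1): code 0011 → (6.429,1.000)–(6.088,2.000)
cell (6,2): code 0001 → (6.088,2.000)–(6.000,2.069)
total: 6 segments, chained into 1 closed loop(s), length Σ = 3.494829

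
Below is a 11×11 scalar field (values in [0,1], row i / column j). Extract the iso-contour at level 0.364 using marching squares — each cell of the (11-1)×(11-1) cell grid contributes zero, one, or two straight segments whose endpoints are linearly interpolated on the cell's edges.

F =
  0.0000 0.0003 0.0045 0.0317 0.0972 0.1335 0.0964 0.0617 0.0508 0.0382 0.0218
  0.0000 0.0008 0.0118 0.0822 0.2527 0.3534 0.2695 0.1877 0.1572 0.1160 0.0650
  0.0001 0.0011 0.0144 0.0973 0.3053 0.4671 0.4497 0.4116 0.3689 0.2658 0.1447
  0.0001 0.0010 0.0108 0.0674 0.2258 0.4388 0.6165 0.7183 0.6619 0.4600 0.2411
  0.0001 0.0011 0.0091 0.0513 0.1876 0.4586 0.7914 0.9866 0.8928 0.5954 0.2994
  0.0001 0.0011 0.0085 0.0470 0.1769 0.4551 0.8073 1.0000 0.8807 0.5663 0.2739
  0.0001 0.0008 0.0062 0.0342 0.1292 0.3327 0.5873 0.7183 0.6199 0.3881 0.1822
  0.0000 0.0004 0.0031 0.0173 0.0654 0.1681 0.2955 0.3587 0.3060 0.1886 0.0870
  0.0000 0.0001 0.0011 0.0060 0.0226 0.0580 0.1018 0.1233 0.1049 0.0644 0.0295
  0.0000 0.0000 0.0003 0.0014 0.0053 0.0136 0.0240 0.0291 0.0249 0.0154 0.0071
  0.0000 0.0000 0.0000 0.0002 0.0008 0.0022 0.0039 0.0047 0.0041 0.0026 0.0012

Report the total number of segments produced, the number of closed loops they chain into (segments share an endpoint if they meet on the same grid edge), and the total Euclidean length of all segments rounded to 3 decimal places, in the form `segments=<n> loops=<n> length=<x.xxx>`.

cell (1,4): code 0100 → (1.093,5.000)–(2.000,4.363)
cell (1,5): code 1100 → (1.524,6.000)–(1.093,5.000)
cell (1,6): code 1100 → (1.787,7.000)–(1.524,6.000)
cell (1,7): code 1100 → (1.977,8.000)–(1.787,7.000)
cell (1,8): code 1000 → (2.000,8.048)–(1.977,8.000)
cell (2,4): code 0110 → (2.000,4.363)–(3.000,4.649)
cell (2,8): code 1101 → (2.506,9.000)–(2.000,8.048)
cell (2,9): code 1000 → (3.000,9.439)–(2.506,9.000)
cell (3,4): code 0110 → (3.000,4.649)–(4.000,4.651)
cell (3,9): code 1001 → (4.000,9.782)–(3.000,9.439)
cell (4,4): code 0110 → (4.000,4.651)–(5.000,4.673)
cell (4,9): code 1001 → (5.000,9.692)–(4.000,9.782)
cell (5,4): code 0010 → (5.000,4.673)–(5.744,5.000)
cell (5,5): code 0111 → (5.744,5.000)–(6.000,5.123)
cell (5,9): code 1001 → (6.000,9.117)–(5.000,9.692)
cell (6,5): code 0010 → (6.000,5.123)–(6.765,6.000)
cell (6,6): code 0011 → (6.765,6.000)–(6.985,7.000)
cell (6,7): code 0011 → (6.985,7.000)–(6.815,8.000)
cell (6,8): code 0011 → (6.815,8.000)–(6.121,9.000)
cell (6,9): code 0001 → (6.121,9.000)–(6.000,9.117)
total: 20 segments, chained into 1 closed loop(s), length Σ = 17.980989

segments=20 loops=1 length=17.981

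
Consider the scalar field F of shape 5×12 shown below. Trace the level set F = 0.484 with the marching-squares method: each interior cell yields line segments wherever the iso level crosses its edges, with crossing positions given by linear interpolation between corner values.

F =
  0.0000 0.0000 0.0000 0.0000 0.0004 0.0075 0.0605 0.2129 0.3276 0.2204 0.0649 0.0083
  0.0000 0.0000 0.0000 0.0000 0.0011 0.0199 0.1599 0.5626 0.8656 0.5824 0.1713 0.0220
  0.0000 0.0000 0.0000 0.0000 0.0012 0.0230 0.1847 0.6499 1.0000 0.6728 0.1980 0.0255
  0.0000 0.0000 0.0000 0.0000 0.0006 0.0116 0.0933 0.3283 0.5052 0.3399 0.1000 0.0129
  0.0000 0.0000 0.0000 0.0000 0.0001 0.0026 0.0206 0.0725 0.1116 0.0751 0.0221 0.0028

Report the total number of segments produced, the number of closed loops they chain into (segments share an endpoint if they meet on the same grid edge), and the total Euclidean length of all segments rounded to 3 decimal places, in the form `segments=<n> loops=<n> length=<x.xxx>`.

segments=12 loops=1 length=8.456

cell (0,6): code 0100 → (0.775,7.000)–(1.000,6.805)
cell (0,7): code 1100 → (0.291,8.000)–(0.775,7.000)
cell (0,8): code 1100 → (0.728,9.000)–(0.291,8.000)
cell (0,9): code 1000 → (1.000,9.239)–(0.728,9.000)
cell (1,6): code 0110 → (1.000,6.805)–(2.000,6.643)
cell (1,9): code 1001 → (2.000,9.398)–(1.000,9.239)
cell (2,6): code 0010 → (2.000,6.643)–(2.516,7.000)
cell (2,7): code 0111 → (2.516,7.000)–(3.000,7.880)
cell (2,8): code 1011 → (3.000,8.128)–(2.567,9.000)
cell (2,9): code 0001 → (2.567,9.000)–(2.000,9.398)
cell (3,7): code 0010 → (3.000,7.880)–(3.054,8.000)
cell (3,8): code 0001 → (3.054,8.000)–(3.000,8.128)
total: 12 segments, chained into 1 closed loop(s), length Σ = 8.456068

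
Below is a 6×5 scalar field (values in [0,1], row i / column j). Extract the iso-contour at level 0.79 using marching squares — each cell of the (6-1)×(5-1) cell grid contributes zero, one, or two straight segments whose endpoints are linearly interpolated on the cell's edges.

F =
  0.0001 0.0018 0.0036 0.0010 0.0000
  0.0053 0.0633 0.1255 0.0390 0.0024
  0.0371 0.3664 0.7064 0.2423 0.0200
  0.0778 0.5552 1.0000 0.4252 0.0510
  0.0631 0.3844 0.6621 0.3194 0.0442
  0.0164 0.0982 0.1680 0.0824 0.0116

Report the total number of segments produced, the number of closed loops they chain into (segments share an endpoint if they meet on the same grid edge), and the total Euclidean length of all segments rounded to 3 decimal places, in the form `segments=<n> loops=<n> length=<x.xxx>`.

cell (2,1): code 0100 → (2.285,2.000)–(3.000,1.528)
cell (2,2): code 1000 → (3.000,2.365)–(2.285,2.000)
cell (3,1): code 0010 → (3.000,1.528)–(3.621,2.000)
cell (3,2): code 0001 → (3.621,2.000)–(3.000,2.365)
total: 4 segments, chained into 1 closed loop(s), length Σ = 3.161584

segments=4 loops=1 length=3.162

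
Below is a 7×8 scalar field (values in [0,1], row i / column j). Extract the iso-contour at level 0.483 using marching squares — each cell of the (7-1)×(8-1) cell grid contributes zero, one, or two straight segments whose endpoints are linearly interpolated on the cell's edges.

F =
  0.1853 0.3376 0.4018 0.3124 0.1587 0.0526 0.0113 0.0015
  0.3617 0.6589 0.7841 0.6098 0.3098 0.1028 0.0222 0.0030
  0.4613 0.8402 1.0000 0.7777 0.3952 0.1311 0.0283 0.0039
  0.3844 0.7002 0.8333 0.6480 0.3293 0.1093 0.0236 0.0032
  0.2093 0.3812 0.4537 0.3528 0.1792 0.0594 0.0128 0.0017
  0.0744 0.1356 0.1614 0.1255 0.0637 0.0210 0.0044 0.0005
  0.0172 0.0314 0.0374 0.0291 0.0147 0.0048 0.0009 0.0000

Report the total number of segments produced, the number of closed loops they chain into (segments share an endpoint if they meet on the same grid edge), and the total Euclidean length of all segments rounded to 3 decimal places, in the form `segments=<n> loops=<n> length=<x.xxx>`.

segments=12 loops=1 length=11.503

cell (0,0): code 0100 → (0.453,1.000)–(1.000,0.408)
cell (0,1): code 1100 → (0.212,2.000)–(0.453,1.000)
cell (0,2): code 1100 → (0.574,3.000)–(0.212,2.000)
cell (0,3): code 1000 → (1.000,3.423)–(0.574,3.000)
cell (1,0): code 0110 → (1.000,0.408)–(2.000,0.057)
cell (1,3): code 1001 → (2.000,3.770)–(1.000,3.423)
cell (2,0): code 0110 → (2.000,0.057)–(3.000,0.312)
cell (2,3): code 1001 → (3.000,3.518)–(2.000,3.770)
cell (3,0): code 0010 → (3.000,0.312)–(3.681,1.000)
cell (3,1): code 0011 → (3.681,1.000)–(3.923,2.000)
cell (3,2): code 0011 → (3.923,2.000)–(3.559,3.000)
cell (3,3): code 0001 → (3.559,3.000)–(3.000,3.518)
total: 12 segments, chained into 1 closed loop(s), length Σ = 11.502892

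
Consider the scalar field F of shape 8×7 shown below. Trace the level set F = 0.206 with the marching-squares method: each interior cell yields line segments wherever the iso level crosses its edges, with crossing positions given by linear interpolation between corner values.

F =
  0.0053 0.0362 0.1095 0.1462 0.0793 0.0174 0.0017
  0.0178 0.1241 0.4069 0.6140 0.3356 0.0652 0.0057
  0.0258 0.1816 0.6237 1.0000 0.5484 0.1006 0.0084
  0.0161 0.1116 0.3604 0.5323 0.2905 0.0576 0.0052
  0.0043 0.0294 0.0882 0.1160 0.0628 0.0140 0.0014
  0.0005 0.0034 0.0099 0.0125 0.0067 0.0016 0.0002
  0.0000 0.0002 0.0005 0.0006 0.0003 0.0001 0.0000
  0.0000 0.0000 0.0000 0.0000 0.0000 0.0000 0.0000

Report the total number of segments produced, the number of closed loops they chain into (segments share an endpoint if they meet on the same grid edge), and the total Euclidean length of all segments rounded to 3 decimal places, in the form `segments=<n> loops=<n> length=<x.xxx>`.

cell (0,1): code 0100 → (0.324,2.000)–(1.000,1.290)
cell (0,2): code 1100 → (0.128,3.000)–(0.324,2.000)
cell (0,3): code 1100 → (0.494,4.000)–(0.128,3.000)
cell (0,4): code 1000 → (1.000,4.479)–(0.494,4.000)
cell (1,1): code 0110 → (1.000,1.290)–(2.000,1.055)
cell (1,4): code 1001 → (2.000,4.765)–(1.000,4.479)
cell (2,1): code 0110 → (2.000,1.055)–(3.000,1.379)
cell (2,4): code 1001 → (3.000,4.363)–(2.000,4.765)
cell (3,1): code 0010 → (3.000,1.379)–(3.567,2.000)
cell (3,2): code 0011 → (3.567,2.000)–(3.784,3.000)
cell (3,3): code 0011 → (3.784,3.000)–(3.371,4.000)
cell (3,4): code 0001 → (3.371,4.000)–(3.000,4.363)
total: 12 segments, chained into 1 closed loop(s), length Σ = 11.421938

segments=12 loops=1 length=11.422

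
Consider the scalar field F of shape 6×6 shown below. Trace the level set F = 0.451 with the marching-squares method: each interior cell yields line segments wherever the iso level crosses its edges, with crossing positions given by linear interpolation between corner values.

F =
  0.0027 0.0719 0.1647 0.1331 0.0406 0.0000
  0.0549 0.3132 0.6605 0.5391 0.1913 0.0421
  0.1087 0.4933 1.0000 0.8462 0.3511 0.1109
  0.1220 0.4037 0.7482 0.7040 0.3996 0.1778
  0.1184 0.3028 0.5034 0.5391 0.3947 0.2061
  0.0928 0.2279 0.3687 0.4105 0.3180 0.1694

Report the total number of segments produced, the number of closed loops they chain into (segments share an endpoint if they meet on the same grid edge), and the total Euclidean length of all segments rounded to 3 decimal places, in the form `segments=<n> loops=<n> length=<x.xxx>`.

segments=14 loops=1 length=11.002

cell (0,1): code 0100 → (0.577,2.000)–(1.000,1.397)
cell (0,2): code 1100 → (0.783,3.000)–(0.577,2.000)
cell (0,3): code 1000 → (1.000,3.253)–(0.783,3.000)
cell (1,0): code 0100 → (1.765,1.000)–(2.000,0.890)
cell (1,1): code 1110 → (1.000,1.397)–(1.765,1.000)
cell (1,3): code 1001 → (2.000,3.798)–(1.000,3.253)
cell (2,0): code 0010 → (2.000,0.890)–(2.472,1.000)
cell (2,1): code 0111 → (2.472,1.000)–(3.000,1.137)
cell (2,3): code 1001 → (3.000,3.831)–(2.000,3.798)
cell (3,1): code 0110 → (3.000,1.137)–(4.000,1.739)
cell (3,3): code 1001 → (4.000,3.610)–(3.000,3.831)
cell (4,1): code 0010 → (4.000,1.739)–(4.389,2.000)
cell (4,2): code 0011 → (4.389,2.000)–(4.685,3.000)
cell (4,3): code 0001 → (4.685,3.000)–(4.000,3.610)
total: 14 segments, chained into 1 closed loop(s), length Σ = 11.001697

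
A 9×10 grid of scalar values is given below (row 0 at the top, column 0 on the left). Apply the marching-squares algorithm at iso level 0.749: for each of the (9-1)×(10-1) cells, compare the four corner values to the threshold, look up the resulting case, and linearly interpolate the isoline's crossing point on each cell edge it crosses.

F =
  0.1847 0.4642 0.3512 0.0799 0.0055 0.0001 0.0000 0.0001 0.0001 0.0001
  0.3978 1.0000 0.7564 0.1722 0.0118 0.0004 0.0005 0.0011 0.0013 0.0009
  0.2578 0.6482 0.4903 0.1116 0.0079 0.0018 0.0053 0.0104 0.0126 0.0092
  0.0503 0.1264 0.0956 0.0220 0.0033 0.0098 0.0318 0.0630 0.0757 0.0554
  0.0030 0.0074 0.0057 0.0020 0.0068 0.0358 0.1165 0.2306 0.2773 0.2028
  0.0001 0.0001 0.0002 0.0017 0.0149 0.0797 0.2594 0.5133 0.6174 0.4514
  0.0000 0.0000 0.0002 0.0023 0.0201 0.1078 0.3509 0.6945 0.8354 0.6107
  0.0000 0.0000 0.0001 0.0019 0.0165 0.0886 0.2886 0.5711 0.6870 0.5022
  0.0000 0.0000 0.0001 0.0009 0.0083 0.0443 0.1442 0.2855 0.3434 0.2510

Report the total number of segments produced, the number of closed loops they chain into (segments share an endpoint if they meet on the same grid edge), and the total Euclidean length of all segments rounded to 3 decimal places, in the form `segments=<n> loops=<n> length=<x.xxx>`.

segments=10 loops=2 length=6.641

cell (0,0): code 0100 → (0.532,1.000)–(1.000,0.583)
cell (0,1): code 1100 → (0.982,2.000)–(0.532,1.000)
cell (0,2): code 1000 → (1.000,2.013)–(0.982,2.000)
cell (1,0): code 0010 → (1.000,0.583)–(1.713,1.000)
cell (1,1): code 0011 → (1.713,1.000)–(1.028,2.000)
cell (1,2): code 0001 → (1.028,2.000)–(1.000,2.013)
cell (5,7): code 0100 → (5.604,8.000)–(6.000,7.387)
cell (5,8): code 1000 → (6.000,8.385)–(5.604,8.000)
cell (6,7): code 0010 → (6.000,7.387)–(6.582,8.000)
cell (6,8): code 0001 → (6.582,8.000)–(6.000,8.385)
total: 10 segments, chained into 2 closed loop(s), length Σ = 6.640907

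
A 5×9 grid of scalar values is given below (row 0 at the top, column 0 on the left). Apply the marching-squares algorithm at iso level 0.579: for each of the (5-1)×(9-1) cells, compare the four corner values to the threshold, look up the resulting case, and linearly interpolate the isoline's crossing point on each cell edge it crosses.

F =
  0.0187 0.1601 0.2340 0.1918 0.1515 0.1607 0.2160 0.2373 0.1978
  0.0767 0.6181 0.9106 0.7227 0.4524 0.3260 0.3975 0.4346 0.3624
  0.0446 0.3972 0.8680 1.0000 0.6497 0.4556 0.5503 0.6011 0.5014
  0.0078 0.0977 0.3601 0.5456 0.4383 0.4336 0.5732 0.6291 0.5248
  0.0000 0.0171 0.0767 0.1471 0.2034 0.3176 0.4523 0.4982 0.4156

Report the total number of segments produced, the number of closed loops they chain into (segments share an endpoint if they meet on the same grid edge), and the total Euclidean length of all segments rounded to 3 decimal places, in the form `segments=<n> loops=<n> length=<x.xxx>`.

segments=18 loops=2 length=13.208

cell (0,0): code 0100 → (0.915,1.000)–(1.000,0.928)
cell (0,1): code 1100 → (0.510,2.000)–(0.915,1.000)
cell (0,2): code 1100 → (0.729,3.000)–(0.510,2.000)
cell (0,3): code 1000 → (1.000,3.532)–(0.729,3.000)
cell (1,0): code 0010 → (1.000,0.928)–(1.177,1.000)
cell (1,1): code 0111 → (1.177,1.000)–(2.000,1.386)
cell (1,3): code 1101 → (1.642,4.000)–(1.000,3.532)
cell (1,4): code 1000 → (2.000,4.364)–(1.642,4.000)
cell (1,6): code 0100 → (1.867,7.000)–(2.000,6.565)
cell (1,7): code 1000 → (2.000,7.222)–(1.867,7.000)
cell (2,1): code 0010 → (2.000,1.386)–(2.569,2.000)
cell (2,2): code 0011 → (2.569,2.000)–(2.926,3.000)
cell (2,3): code 0011 → (2.926,3.000)–(2.334,4.000)
cell (2,4): code 0001 → (2.334,4.000)–(2.000,4.364)
cell (2,6): code 0110 → (2.000,6.565)–(3.000,6.104)
cell (2,7): code 1001 → (3.000,7.480)–(2.000,7.222)
cell (3,6): code 0010 → (3.000,6.104)–(3.383,7.000)
cell (3,7): code 0001 → (3.383,7.000)–(3.000,7.480)
total: 18 segments, chained into 2 closed loop(s), length Σ = 13.208292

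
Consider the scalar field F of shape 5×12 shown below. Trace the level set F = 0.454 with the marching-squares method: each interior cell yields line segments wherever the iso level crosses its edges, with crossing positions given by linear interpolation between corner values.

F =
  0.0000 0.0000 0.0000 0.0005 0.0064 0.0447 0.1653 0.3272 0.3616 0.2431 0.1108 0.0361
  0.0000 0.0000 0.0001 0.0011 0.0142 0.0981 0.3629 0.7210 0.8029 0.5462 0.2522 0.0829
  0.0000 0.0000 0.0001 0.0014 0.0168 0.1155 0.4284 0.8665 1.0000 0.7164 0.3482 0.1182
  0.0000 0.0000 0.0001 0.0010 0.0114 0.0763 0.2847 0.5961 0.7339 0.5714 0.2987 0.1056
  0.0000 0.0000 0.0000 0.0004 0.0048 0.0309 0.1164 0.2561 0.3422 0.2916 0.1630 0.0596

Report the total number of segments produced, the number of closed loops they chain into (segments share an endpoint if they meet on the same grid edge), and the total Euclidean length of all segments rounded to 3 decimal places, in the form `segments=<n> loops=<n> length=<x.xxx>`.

segments=12 loops=1 length=11.115

cell (0,6): code 0100 → (0.322,7.000)–(1.000,6.254)
cell (0,7): code 1100 → (0.209,8.000)–(0.322,7.000)
cell (0,8): code 1100 → (0.696,9.000)–(0.209,8.000)
cell (0,9): code 1000 → (1.000,9.314)–(0.696,9.000)
cell (1,6): code 0110 → (1.000,6.254)–(2.000,6.058)
cell (1,9): code 1001 → (2.000,9.713)–(1.000,9.314)
cell (2,6): code 0110 → (2.000,6.058)–(3.000,6.544)
cell (2,9): code 1001 → (3.000,9.431)–(2.000,9.713)
cell (3,6): code 0010 → (3.000,6.544)–(3.418,7.000)
cell (3,7): code 0011 → (3.418,7.000)–(3.715,8.000)
cell (3,8): code 0011 → (3.715,8.000)–(3.420,9.000)
cell (3,9): code 0001 → (3.420,9.000)–(3.000,9.431)
total: 12 segments, chained into 1 closed loop(s), length Σ = 11.114907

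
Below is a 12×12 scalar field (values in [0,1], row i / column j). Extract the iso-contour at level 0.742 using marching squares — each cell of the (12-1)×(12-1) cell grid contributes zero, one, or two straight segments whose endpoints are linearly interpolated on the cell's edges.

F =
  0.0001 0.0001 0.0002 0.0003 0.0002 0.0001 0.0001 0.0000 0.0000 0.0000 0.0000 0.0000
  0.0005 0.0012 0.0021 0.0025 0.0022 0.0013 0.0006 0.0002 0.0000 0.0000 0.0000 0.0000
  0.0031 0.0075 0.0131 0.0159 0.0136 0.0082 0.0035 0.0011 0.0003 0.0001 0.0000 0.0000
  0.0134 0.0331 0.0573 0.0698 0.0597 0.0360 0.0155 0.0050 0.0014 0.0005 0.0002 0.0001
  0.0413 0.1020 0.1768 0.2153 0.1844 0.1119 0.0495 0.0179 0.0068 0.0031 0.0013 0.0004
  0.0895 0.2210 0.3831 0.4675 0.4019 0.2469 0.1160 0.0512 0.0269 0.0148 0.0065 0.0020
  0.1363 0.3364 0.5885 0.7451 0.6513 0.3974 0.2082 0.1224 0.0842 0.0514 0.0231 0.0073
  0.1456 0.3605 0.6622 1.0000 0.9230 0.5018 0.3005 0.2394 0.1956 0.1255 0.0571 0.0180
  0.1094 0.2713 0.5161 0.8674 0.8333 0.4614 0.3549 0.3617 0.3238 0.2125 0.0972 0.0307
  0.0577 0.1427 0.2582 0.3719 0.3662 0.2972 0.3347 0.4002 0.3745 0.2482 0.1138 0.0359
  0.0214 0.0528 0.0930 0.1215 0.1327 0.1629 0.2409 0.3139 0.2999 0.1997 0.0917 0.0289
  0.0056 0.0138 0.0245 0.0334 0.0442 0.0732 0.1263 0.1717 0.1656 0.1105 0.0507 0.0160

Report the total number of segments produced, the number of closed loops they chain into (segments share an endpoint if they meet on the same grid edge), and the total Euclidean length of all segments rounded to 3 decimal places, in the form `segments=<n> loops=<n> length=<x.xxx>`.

segments=10 loops=1 length=6.969

cell (5,2): code 0100 → (5.989,3.000)–(6.000,2.980)
cell (5,3): code 1000 → (6.000,3.033)–(5.989,3.000)
cell (6,2): code 0110 → (6.000,2.980)–(7.000,2.236)
cell (6,3): code 1101 → (6.334,4.000)–(6.000,3.033)
cell (6,4): code 1000 → (7.000,4.430)–(6.334,4.000)
cell (7,2): code 0110 → (7.000,2.236)–(8.000,2.643)
cell (7,4): code 1001 → (8.000,4.245)–(7.000,4.430)
cell (8,2): code 0010 → (8.000,2.643)–(8.253,3.000)
cell (8,3): code 0011 → (8.253,3.000)–(8.195,4.000)
cell (8,4): code 0001 → (8.195,4.000)–(8.000,4.245)
total: 10 segments, chained into 1 closed loop(s), length Σ = 6.969150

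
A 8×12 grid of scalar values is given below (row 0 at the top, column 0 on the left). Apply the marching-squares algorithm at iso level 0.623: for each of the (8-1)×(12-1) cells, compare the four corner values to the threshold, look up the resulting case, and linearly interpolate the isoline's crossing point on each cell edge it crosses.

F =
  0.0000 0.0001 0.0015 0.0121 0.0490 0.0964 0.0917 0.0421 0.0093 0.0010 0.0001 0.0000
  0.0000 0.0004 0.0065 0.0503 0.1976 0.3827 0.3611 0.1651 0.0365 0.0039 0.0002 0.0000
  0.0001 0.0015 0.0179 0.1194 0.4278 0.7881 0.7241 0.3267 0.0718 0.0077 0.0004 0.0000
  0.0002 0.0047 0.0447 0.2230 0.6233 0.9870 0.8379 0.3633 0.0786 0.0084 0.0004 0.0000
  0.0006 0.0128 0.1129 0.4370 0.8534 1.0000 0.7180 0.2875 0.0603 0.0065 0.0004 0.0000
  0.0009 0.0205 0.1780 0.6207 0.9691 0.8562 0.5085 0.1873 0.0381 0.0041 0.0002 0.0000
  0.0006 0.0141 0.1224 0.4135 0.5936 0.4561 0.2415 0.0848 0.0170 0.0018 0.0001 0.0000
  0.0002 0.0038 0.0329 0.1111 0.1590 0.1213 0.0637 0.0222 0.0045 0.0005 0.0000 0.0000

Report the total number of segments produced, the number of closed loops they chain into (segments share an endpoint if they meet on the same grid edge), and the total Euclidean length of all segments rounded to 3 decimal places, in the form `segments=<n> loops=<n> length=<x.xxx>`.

cell (1,4): code 0100 → (1.593,5.000)–(2.000,4.542)
cell (1,5): code 1100 → (1.721,6.000)–(1.593,5.000)
cell (1,6): code 1000 → (2.000,6.254)–(1.721,6.000)
cell (2,3): code 0100 → (2.998,4.000)–(3.000,3.999)
cell (2,4): code 1110 → (2.000,4.542)–(2.998,4.000)
cell (2,6): code 1001 → (3.000,6.453)–(2.000,6.254)
cell (3,3): code 0110 → (3.000,3.999)–(4.000,3.447)
cell (3,6): code 1001 → (4.000,6.221)–(3.000,6.453)
cell (4,3): code 0110 → (4.000,3.447)–(5.000,3.007)
cell (4,5): code 1011 → (5.000,5.671)–(4.453,6.000)
cell (4,6): code 0001 → (4.453,6.000)–(4.000,6.221)
cell (5,3): code 0010 → (5.000,3.007)–(5.922,4.000)
cell (5,4): code 0011 → (5.922,4.000)–(5.583,5.000)
cell (5,5): code 0001 → (5.583,5.000)–(5.000,5.671)
total: 14 segments, chained into 1 closed loop(s), length Σ = 11.859278

segments=14 loops=1 length=11.859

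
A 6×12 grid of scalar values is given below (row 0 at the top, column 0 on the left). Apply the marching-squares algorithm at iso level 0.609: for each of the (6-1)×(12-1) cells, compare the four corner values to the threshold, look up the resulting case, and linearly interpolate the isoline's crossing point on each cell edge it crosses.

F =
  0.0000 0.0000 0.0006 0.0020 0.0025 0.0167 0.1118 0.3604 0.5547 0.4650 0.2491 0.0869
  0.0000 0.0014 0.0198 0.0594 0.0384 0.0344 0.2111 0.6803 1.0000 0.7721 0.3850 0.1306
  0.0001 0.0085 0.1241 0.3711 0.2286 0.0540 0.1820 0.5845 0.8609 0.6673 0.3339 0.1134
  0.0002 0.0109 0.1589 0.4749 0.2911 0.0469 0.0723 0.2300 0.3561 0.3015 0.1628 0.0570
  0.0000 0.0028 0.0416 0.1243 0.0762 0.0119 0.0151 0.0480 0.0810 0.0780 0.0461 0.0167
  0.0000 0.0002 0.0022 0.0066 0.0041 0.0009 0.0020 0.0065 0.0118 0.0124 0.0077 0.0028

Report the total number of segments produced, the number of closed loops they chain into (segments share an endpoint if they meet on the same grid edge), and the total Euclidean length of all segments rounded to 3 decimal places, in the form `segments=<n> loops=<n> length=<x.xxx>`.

segments=10 loops=1 length=7.594

cell (0,6): code 0100 → (0.777,7.000)–(1.000,6.848)
cell (0,7): code 1100 → (0.122,8.000)–(0.777,7.000)
cell (0,8): code 1100 → (0.469,9.000)–(0.122,8.000)
cell (0,9): code 1000 → (1.000,9.421)–(0.469,9.000)
cell (1,6): code 0010 → (1.000,6.848)–(1.744,7.000)
cell (1,7): code 0111 → (1.744,7.000)–(2.000,7.089)
cell (1,9): code 1001 → (2.000,9.175)–(1.000,9.421)
cell (2,7): code 0010 → (2.000,7.089)–(2.499,8.000)
cell (2,8): code 0011 → (2.499,8.000)–(2.159,9.000)
cell (2,9): code 0001 → (2.159,9.000)–(2.000,9.175)
total: 10 segments, chained into 1 closed loop(s), length Σ = 7.593624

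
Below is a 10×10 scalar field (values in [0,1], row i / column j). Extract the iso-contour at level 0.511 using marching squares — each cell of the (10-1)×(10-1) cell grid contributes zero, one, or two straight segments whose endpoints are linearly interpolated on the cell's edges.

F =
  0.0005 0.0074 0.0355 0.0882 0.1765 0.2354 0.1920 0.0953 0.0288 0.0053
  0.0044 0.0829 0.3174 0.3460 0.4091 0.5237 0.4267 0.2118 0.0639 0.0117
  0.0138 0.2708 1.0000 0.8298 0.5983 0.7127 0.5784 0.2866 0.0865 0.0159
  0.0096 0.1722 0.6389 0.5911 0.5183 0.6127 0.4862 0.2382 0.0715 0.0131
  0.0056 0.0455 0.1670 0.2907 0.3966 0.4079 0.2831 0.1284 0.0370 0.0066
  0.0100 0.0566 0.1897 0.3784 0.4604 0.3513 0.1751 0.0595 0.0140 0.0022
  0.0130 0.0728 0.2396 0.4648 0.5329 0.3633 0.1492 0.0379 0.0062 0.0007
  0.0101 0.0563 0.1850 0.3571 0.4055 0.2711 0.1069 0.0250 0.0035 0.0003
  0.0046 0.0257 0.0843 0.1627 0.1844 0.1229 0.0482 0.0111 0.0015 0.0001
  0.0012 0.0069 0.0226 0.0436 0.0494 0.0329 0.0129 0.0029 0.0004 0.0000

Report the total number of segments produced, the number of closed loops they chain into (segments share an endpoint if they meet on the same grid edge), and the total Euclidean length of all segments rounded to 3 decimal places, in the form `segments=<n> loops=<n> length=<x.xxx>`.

segments=20 loops=2 length=13.799

cell (0,4): code 0100 → (0.956,5.000)–(1.000,4.889)
cell (0,5): code 1000 → (1.000,5.131)–(0.956,5.000)
cell (1,1): code 0100 → (1.284,2.000)–(2.000,1.329)
cell (1,2): code 1100 → (1.341,3.000)–(1.284,2.000)
cell (1,3): code 1100 → (1.539,4.000)–(1.341,3.000)
cell (1,4): code 1110 → (1.000,4.889)–(1.539,4.000)
cell (1,5): code 1101 → (1.556,6.000)–(1.000,5.131)
cell (1,6): code 1000 → (2.000,6.231)–(1.556,6.000)
cell (2,1): code 0110 → (2.000,1.329)–(3.000,1.726)
cell (2,5): code 1011 → (3.000,5.804)–(2.731,6.000)
cell (2,6): code 0001 → (2.731,6.000)–(2.000,6.231)
cell (3,1): code 0010 → (3.000,1.726)–(3.271,2.000)
cell (3,2): code 0011 → (3.271,2.000)–(3.267,3.000)
cell (3,3): code 0011 → (3.267,3.000)–(3.060,4.000)
cell (3,4): code 0011 → (3.060,4.000)–(3.497,5.000)
cell (3,5): code 0001 → (3.497,5.000)–(3.000,5.804)
cell (5,3): code 0100 → (5.698,4.000)–(6.000,3.678)
cell (5,4): code 1000 → (6.000,4.129)–(5.698,4.000)
cell (6,3): code 0010 → (6.000,3.678)–(6.172,4.000)
cell (6,4): code 0001 → (6.172,4.000)–(6.000,4.129)
total: 20 segments, chained into 2 closed loop(s), length Σ = 13.798800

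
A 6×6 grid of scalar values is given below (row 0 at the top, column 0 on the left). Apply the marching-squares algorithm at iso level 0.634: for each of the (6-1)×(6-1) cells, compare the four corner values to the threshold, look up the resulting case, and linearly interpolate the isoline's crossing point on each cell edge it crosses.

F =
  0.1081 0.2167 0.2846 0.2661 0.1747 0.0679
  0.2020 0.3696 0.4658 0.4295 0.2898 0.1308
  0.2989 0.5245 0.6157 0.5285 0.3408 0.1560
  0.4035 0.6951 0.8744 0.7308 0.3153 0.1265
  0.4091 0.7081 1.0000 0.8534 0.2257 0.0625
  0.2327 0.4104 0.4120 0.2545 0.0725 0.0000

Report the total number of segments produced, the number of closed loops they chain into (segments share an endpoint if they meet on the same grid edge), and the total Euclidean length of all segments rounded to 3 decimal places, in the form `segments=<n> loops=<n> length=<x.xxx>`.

cell (2,0): code 0100 → (2.642,1.000)–(3.000,0.790)
cell (2,1): code 1100 → (2.071,2.000)–(2.642,1.000)
cell (2,2): code 1100 → (2.522,3.000)–(2.071,2.000)
cell (2,3): code 1000 → (3.000,3.233)–(2.522,3.000)
cell (3,0): code 0110 → (3.000,0.790)–(4.000,0.752)
cell (3,3): code 1001 → (4.000,3.350)–(3.000,3.233)
cell (4,0): code 0010 → (4.000,0.752)–(4.249,1.000)
cell (4,1): code 0011 → (4.249,1.000)–(4.622,2.000)
cell (4,2): code 0011 → (4.622,2.000)–(4.366,3.000)
cell (4,3): code 0001 → (4.366,3.000)–(4.000,3.350)
total: 10 segments, chained into 1 closed loop(s), length Σ = 8.160479

segments=10 loops=1 length=8.160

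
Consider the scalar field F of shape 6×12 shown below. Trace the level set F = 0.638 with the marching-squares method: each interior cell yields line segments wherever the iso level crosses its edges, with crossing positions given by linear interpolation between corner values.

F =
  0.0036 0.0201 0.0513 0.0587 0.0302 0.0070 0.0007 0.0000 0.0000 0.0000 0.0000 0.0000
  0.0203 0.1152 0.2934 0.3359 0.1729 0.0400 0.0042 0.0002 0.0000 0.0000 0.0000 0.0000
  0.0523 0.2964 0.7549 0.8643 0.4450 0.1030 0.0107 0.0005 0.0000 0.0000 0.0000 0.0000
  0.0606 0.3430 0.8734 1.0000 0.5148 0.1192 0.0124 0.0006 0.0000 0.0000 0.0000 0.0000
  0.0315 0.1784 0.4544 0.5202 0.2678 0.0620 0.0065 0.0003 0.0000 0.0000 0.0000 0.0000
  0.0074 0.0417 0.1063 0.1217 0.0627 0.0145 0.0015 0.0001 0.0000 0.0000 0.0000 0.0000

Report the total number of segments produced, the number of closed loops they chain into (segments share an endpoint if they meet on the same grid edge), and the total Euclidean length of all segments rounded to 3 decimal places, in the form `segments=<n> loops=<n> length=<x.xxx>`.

cell (1,1): code 0100 → (1.747,2.000)–(2.000,1.745)
cell (1,2): code 1100 → (1.572,3.000)–(1.747,2.000)
cell (1,3): code 1000 → (2.000,3.540)–(1.572,3.000)
cell (2,1): code 0110 → (2.000,1.745)–(3.000,1.556)
cell (2,3): code 1001 → (3.000,3.746)–(2.000,3.540)
cell (3,1): code 0010 → (3.000,1.556)–(3.562,2.000)
cell (3,2): code 0011 → (3.562,2.000)–(3.754,3.000)
cell (3,3): code 0001 → (3.754,3.000)–(3.000,3.746)
total: 8 segments, chained into 1 closed loop(s), length Σ = 6.897764

segments=8 loops=1 length=6.898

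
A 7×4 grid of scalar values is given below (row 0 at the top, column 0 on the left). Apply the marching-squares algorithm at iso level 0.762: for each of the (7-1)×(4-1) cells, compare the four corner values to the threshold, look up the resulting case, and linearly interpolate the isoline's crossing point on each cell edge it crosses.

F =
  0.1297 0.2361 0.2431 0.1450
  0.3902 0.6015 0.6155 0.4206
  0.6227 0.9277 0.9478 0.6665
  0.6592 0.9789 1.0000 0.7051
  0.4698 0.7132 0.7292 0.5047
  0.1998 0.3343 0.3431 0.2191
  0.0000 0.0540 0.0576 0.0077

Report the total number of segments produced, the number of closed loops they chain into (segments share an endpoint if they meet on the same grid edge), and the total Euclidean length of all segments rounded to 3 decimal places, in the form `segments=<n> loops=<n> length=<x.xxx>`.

cell (1,0): code 0100 → (1.492,1.000)–(2.000,0.457)
cell (1,1): code 1100 → (1.441,2.000)–(1.492,1.000)
cell (1,2): code 1000 → (2.000,2.661)–(1.441,2.000)
cell (2,0): code 0110 → (2.000,0.457)–(3.000,0.322)
cell (2,2): code 1001 → (3.000,2.807)–(2.000,2.661)
cell (3,0): code 0010 → (3.000,0.322)–(3.816,1.000)
cell (3,1): code 0011 → (3.816,1.000)–(3.879,2.000)
cell (3,2): code 0001 → (3.879,2.000)–(3.000,2.807)
total: 8 segments, chained into 1 closed loop(s), length Σ = 7.886863

segments=8 loops=1 length=7.887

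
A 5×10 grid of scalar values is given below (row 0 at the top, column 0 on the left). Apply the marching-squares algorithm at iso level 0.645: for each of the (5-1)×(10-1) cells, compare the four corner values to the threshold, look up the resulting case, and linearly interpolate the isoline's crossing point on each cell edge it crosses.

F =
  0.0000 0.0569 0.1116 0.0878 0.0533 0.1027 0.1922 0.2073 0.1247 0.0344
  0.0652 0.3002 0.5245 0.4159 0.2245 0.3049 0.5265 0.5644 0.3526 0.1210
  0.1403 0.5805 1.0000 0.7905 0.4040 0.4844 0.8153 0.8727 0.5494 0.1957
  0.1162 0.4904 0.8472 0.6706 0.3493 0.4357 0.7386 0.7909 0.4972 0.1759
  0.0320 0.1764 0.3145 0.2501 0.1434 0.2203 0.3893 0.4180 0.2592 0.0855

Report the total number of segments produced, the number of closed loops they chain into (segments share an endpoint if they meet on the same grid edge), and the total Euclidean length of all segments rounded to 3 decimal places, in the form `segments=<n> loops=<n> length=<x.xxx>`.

segments=16 loops=2 length=13.550

cell (1,1): code 0100 → (1.253,2.000)–(2.000,1.154)
cell (1,2): code 1100 → (1.612,3.000)–(1.253,2.000)
cell (1,3): code 1000 → (2.000,3.376)–(1.612,3.000)
cell (1,5): code 0100 → (1.410,6.000)–(2.000,5.485)
cell (1,6): code 1100 → (1.261,7.000)–(1.410,6.000)
cell (1,7): code 1000 → (2.000,7.704)–(1.261,7.000)
cell (2,1): code 0110 → (2.000,1.154)–(3.000,1.433)
cell (2,3): code 1001 → (3.000,3.080)–(2.000,3.376)
cell (2,5): code 0110 → (2.000,5.485)–(3.000,5.691)
cell (2,7): code 1001 → (3.000,7.497)–(2.000,7.704)
cell (3,1): code 0010 → (3.000,1.433)–(3.380,2.000)
cell (3,2): code 0011 → (3.380,2.000)–(3.061,3.000)
cell (3,3): code 0001 → (3.061,3.000)–(3.000,3.080)
cell (3,5): code 0010 → (3.000,5.691)–(3.268,6.000)
cell (3,6): code 0011 → (3.268,6.000)–(3.391,7.000)
cell (3,7): code 0001 → (3.391,7.000)–(3.000,7.497)
total: 16 segments, chained into 2 closed loop(s), length Σ = 13.550395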